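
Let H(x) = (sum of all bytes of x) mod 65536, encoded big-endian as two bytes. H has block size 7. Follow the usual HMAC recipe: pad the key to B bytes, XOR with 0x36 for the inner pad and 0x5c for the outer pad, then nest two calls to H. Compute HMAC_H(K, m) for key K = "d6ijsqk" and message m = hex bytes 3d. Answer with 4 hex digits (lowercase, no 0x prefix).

01d5

Key "d6ijsqk" = 64 36 69 6a 73 71 6b is exactly B = 7 bytes: K' = 64 36 69 6a 73 71 6b.
K' ⊕ ipad = 52 00 5f 5c 45 47 5d.  K' ⊕ opad = 38 6a 35 36 2f 2d 37.
Inner input = (K'⊕ipad) ∥ m = 52 00 5f 5c 45 47 5d ∥ 3d.
Inner hash: sum = 82+0+95+92+69+71+93+61 = 563 → 02 33.
Outer input = (K'⊕opad) ∥ inner = 38 6a 35 36 2f 2d 37 ∥ 02 33.
Outer hash (tag): sum = 56+106+53+54+47+45+55+2+51 = 469 → 01 d5.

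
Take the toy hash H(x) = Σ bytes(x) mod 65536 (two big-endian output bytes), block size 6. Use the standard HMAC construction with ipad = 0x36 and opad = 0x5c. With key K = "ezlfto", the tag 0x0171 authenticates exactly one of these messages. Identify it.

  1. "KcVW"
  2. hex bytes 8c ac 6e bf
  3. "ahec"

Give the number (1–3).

2

Key "ezlfto" = 65 7a 6c 66 74 6f is exactly B = 6 bytes: K' = 65 7a 6c 66 74 6f.
K' ⊕ ipad = 53 4c 5a 50 42 59; K' ⊕ opad = 39 26 30 3a 28 33.
m1: inner = H(53 4c 5a 50 42 59 4b 63 56 57) = 03 3f; tag = H(39 26 30 3a 28 33 03 3f) = 0166
m2: inner = H(53 4c 5a 50 42 59 8c ac 6e bf) = 04 49; tag = H(39 26 30 3a 28 33 04 49) = 0171 ← matches
m3: inner = H(53 4c 5a 50 42 59 61 68 65 63) = 03 75; tag = H(39 26 30 3a 28 33 03 75) = 019c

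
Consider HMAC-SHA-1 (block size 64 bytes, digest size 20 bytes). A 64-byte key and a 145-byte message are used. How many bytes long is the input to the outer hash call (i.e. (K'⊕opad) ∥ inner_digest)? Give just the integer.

Key is 64 ≤ 64 bytes, zero-padded: |K'| = 64.
Outer input = (K'⊕opad) ∥ H(inner) → 64 + 20 = 84 bytes.

84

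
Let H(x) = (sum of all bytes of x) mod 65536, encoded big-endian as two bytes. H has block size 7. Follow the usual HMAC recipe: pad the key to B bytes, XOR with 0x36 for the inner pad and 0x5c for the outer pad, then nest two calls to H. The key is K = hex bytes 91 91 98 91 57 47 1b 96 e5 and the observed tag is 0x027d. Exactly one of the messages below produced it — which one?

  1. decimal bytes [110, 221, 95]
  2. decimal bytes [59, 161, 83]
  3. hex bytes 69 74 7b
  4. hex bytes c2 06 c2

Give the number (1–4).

Key hex bytes 91 91 98 91 57 47 1b 96 e5 is 9 bytes > B = 7, so hash it first: H(key) = 04 7f, then zero-pad to 7 bytes: K' = 04 7f 00 00 00 00 00.
K' ⊕ ipad = 32 49 36 36 36 36 36; K' ⊕ opad = 58 23 5c 5c 5c 5c 5c.
m1: inner = H(32 49 36 36 36 36 36 6e dd 5f) = 03 33; tag = H(58 23 5c 5c 5c 5c 5c 03 33) = 027d ← matches
m2: inner = H(32 49 36 36 36 36 36 3b a1 53) = 02 b8; tag = H(58 23 5c 5c 5c 5c 5c 02 b8) = 0301
m3: inner = H(32 49 36 36 36 36 36 69 74 7b) = 02 e1; tag = H(58 23 5c 5c 5c 5c 5c 02 e1) = 032a
m4: inner = H(32 49 36 36 36 36 36 c2 06 c2) = 03 13; tag = H(58 23 5c 5c 5c 5c 5c 03 13) = 025d

1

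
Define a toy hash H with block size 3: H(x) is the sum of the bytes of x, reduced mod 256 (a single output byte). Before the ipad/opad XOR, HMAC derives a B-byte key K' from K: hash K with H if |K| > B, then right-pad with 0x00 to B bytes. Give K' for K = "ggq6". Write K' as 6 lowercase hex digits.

|K| = 4 > B = 3, so first hash the key.
H(K): sum = 103+103+113+54 = 373; mod 256 = 117 → 75.
Zero-pad H(K) = 75 to 3 bytes: K' = 75 00 00.

750000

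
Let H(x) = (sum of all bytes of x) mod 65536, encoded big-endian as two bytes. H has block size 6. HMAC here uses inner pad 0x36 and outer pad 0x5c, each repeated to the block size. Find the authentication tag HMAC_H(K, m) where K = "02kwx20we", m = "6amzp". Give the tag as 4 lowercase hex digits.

033d

Key "02kwx20we" = 30 32 6b 77 78 32 30 77 65 is 9 bytes > B = 6, so hash it first: H(key) = 02 fa, then zero-pad to 6 bytes: K' = 02 fa 00 00 00 00.
K' ⊕ ipad = 34 cc 36 36 36 36.  K' ⊕ opad = 5e a6 5c 5c 5c 5c.
Inner input = (K'⊕ipad) ∥ m = 34 cc 36 36 36 36 ∥ 36 61 6d 7a 70.
Inner hash: sum = 52+204+54+54+54+54+54+97+109+122+112 = 966 → 03 c6.
Outer input = (K'⊕opad) ∥ inner = 5e a6 5c 5c 5c 5c ∥ 03 c6.
Outer hash (tag): sum = 94+166+92+92+92+92+3+198 = 829 → 03 3d.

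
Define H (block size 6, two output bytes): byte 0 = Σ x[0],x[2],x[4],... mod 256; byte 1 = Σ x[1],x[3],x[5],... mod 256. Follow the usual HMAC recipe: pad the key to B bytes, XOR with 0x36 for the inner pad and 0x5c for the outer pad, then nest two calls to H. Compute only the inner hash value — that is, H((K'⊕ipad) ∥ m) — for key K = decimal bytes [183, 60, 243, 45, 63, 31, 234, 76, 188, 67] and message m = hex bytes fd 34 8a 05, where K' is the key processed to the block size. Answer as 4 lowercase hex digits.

acc6

Key decimal bytes [183, 60, 243, 45, 63, 31, 234, 76, 188, 67] = b7 3c f3 2d 3f 1f ea 4c bc 43 is 10 bytes > B = 6, so hash it first: H(key) = 8f 17, then zero-pad to 6 bytes: K' = 8f 17 00 00 00 00.
K' ⊕ ipad = b9 21 36 36 36 36.
Inner input = b9 21 36 36 36 36 ∥ fd 34 8a 05.
Inner hash: even-index sum = 684 mod 256 = 172; odd-index sum = 198 mod 256 = 198 → ac c6.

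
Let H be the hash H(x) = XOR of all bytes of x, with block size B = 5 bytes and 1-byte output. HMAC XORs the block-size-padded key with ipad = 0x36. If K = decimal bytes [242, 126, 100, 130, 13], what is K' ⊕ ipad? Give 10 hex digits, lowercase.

Key decimal bytes [242, 126, 100, 130, 13] = f2 7e 64 82 0d is exactly B = 5 bytes: K' = f2 7e 64 82 0d.
XOR each byte with 0x36: f2⊕36=c4, 7e⊕36=48, 64⊕36=52, 82⊕36=b4, 0d⊕36=3b.

c44852b43b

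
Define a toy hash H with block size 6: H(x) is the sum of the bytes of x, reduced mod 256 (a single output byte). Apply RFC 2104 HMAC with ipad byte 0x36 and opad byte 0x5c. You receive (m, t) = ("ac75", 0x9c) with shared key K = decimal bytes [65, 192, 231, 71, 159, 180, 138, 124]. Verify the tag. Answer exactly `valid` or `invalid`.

Key decimal bytes [65, 192, 231, 71, 159, 180, 138, 124] = 41 c0 e7 47 9f b4 8a 7c is 8 bytes > B = 6, so hash it first: H(key) = 88, then zero-pad to 6 bytes: K' = 88 00 00 00 00 00.
K' ⊕ ipad = be 36 36 36 36 36; K' ⊕ opad = d4 5c 5c 5c 5c 5c.
Inner hash: sum = 190+54+54+54+54+54+97+99+55+53 = 764; mod 256 = 252 → fc.
Outer hash (recomputed tag): sum = 212+92+92+92+92+92+252 = 924; mod 256 = 156 → 9c.
Recomputed tag = 9c; claimed = 9c → match.

valid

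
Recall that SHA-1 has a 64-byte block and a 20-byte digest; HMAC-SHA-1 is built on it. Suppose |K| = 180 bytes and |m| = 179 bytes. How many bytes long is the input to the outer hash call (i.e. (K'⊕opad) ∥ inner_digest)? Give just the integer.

84

Key is 180 > 64 bytes, so it is hashed to 20 bytes then zero-padded to 64: |K'| = 64.
Outer input = (K'⊕opad) ∥ H(inner) → 64 + 20 = 84 bytes.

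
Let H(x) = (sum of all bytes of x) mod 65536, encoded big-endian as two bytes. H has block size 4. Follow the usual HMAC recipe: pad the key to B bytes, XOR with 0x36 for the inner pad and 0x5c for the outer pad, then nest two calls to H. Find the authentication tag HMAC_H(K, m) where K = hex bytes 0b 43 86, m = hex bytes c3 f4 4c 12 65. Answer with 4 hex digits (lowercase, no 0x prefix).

Key hex bytes 0b 43 86 is 3 bytes ≤ B = 4; zero-pad to 4 bytes: K' = 0b 43 86 00.
K' ⊕ ipad = 3d 75 b0 36.  K' ⊕ opad = 57 1f da 5c.
Inner input = (K'⊕ipad) ∥ m = 3d 75 b0 36 ∥ c3 f4 4c 12 65.
Inner hash: sum = 61+117+176+54+195+244+76+18+101 = 1042 → 04 12.
Outer input = (K'⊕opad) ∥ inner = 57 1f da 5c ∥ 04 12.
Outer hash (tag): sum = 87+31+218+92+4+18 = 450 → 01 c2.

01c2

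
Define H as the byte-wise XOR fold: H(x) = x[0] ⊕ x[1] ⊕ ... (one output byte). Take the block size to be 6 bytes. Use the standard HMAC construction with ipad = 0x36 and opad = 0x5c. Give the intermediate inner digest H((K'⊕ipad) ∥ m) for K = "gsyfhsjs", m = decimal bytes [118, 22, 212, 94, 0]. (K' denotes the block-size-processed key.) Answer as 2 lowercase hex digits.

e3

Key "gsyfhsjs" = 67 73 79 66 68 73 6a 73 is 8 bytes > B = 6, so hash it first: H(key) = 09, then zero-pad to 6 bytes: K' = 09 00 00 00 00 00.
K' ⊕ ipad = 3f 36 36 36 36 36.
Inner input = 3f 36 36 36 36 36 ∥ 76 16 d4 5e 00.
Inner hash: XOR 3f⊕36⊕36⊕36⊕36⊕36⊕76⊕16⊕d4⊕5e⊕00 = e3.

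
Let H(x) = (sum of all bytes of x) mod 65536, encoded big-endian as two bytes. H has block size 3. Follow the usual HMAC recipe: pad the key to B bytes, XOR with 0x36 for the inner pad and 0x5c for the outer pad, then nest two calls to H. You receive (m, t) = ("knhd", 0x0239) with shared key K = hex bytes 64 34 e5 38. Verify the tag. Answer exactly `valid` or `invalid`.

Key hex bytes 64 34 e5 38 is 4 bytes > B = 3, so hash it first: H(key) = 01 b5, then zero-pad to 3 bytes: K' = 01 b5 00.
K' ⊕ ipad = 37 83 36; K' ⊕ opad = 5d e9 5c.
Inner hash: sum = 55+131+54+107+110+104+100 = 661 → 02 95.
Outer hash (recomputed tag): sum = 93+233+92+2+149 = 569 → 02 39.
Recomputed tag = 0239; claimed = 0239 → match.

valid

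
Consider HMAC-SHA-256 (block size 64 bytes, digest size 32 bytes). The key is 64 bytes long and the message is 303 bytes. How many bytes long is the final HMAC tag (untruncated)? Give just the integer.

The tag is one SHA-256 digest: 32 bytes.

32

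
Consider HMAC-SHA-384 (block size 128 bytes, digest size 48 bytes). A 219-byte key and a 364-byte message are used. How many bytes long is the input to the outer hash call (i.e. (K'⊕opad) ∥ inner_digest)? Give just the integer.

176

Key is 219 > 128 bytes, so it is hashed to 48 bytes then zero-padded to 128: |K'| = 128.
Outer input = (K'⊕opad) ∥ H(inner) → 128 + 48 = 176 bytes.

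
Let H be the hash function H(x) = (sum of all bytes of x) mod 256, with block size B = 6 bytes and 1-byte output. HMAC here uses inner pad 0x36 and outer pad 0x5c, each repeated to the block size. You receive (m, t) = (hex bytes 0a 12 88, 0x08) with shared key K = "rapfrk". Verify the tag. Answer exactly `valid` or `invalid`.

Key "rapfrk" = 72 61 70 66 72 6b is exactly B = 6 bytes: K' = 72 61 70 66 72 6b.
K' ⊕ ipad = 44 57 46 50 44 5d; K' ⊕ opad = 2e 3d 2c 3a 2e 37.
Inner hash: sum = 68+87+70+80+68+93+10+18+136 = 630; mod 256 = 118 → 76.
Outer hash (recomputed tag): sum = 46+61+44+58+46+55+118 = 428; mod 256 = 172 → ac.
Recomputed tag = ac; claimed = 08 → mismatch.

invalid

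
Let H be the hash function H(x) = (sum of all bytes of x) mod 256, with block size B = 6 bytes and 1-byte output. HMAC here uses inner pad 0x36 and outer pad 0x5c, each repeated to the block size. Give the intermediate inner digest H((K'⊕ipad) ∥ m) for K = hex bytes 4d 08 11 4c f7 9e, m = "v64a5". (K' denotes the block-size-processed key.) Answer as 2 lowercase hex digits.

39

Key hex bytes 4d 08 11 4c f7 9e is exactly B = 6 bytes: K' = 4d 08 11 4c f7 9e.
K' ⊕ ipad = 7b 3e 27 7a c1 a8.
Inner input = 7b 3e 27 7a c1 a8 ∥ 76 36 34 61 35.
Inner hash: sum = 123+62+39+122+193+168+118+54+52+97+53 = 1081; mod 256 = 57 → 39.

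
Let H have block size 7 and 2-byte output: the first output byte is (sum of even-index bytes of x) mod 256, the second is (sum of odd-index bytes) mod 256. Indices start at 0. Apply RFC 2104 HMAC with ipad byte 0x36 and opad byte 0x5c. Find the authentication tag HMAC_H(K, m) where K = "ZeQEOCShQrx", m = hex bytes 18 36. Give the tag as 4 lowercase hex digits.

d34b

Key "ZeQEOCShQrx" = 5a 65 51 45 4f 43 53 68 51 72 78 is 11 bytes > B = 7, so hash it first: H(key) = 16 c7, then zero-pad to 7 bytes: K' = 16 c7 00 00 00 00 00.
K' ⊕ ipad = 20 f1 36 36 36 36 36.  K' ⊕ opad = 4a 9b 5c 5c 5c 5c 5c.
Inner input = (K'⊕ipad) ∥ m = 20 f1 36 36 36 36 36 ∥ 18 36.
Inner hash: even-index sum = 248 mod 256 = 248; odd-index sum = 373 mod 256 = 117 → f8 75.
Outer input = (K'⊕opad) ∥ inner = 4a 9b 5c 5c 5c 5c 5c ∥ f8 75.
Outer hash (tag): even-index sum = 467 mod 256 = 211; odd-index sum = 587 mod 256 = 75 → d3 4b.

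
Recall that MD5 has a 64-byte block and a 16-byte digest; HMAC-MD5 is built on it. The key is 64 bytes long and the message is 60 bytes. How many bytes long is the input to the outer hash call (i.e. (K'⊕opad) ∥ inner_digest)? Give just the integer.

Key is 64 ≤ 64 bytes, zero-padded: |K'| = 64.
Outer input = (K'⊕opad) ∥ H(inner) → 64 + 16 = 80 bytes.

80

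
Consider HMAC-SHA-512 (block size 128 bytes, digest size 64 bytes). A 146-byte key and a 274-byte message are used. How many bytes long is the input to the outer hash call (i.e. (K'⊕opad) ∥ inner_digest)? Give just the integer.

192

Key is 146 > 128 bytes, so it is hashed to 64 bytes then zero-padded to 128: |K'| = 128.
Outer input = (K'⊕opad) ∥ H(inner) → 128 + 64 = 192 bytes.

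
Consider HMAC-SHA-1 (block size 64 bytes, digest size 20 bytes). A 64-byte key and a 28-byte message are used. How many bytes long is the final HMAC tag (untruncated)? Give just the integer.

The tag is one SHA-1 digest: 20 bytes.

20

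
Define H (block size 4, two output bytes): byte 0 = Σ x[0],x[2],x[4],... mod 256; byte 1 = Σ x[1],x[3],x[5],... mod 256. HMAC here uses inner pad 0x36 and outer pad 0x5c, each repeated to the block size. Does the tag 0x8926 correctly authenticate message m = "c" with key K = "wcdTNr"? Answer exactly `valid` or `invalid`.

valid

Key "wcdTNr" = 77 63 64 54 4e 72 is 6 bytes > B = 4, so hash it first: H(key) = 29 29, then zero-pad to 4 bytes: K' = 29 29 00 00.
K' ⊕ ipad = 1f 1f 36 36; K' ⊕ opad = 75 75 5c 5c.
Inner hash: even-index sum = 184 mod 256 = 184; odd-index sum = 85 mod 256 = 85 → b8 55.
Outer hash (recomputed tag): even-index sum = 393 mod 256 = 137; odd-index sum = 294 mod 256 = 38 → 89 26.
Recomputed tag = 8926; claimed = 8926 → match.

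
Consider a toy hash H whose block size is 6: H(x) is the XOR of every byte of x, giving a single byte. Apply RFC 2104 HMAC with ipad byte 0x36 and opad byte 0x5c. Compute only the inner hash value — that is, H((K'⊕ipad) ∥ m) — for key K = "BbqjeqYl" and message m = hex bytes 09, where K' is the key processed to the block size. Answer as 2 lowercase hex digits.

13

Key "BbqjeqYl" = 42 62 71 6a 65 71 59 6c is 8 bytes > B = 6, so hash it first: H(key) = 1a, then zero-pad to 6 bytes: K' = 1a 00 00 00 00 00.
K' ⊕ ipad = 2c 36 36 36 36 36.
Inner input = 2c 36 36 36 36 36 ∥ 09.
Inner hash: XOR 2c⊕36⊕36⊕36⊕36⊕36⊕09 = 13.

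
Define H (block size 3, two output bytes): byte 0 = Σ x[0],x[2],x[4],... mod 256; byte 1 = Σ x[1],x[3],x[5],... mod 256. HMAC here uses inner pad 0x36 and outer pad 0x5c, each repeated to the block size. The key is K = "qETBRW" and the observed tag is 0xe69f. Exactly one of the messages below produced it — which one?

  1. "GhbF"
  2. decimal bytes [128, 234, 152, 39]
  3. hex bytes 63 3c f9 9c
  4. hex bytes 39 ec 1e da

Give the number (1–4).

4

Key "qETBRW" = 71 45 54 42 52 57 is 6 bytes > B = 3, so hash it first: H(key) = 17 de, then zero-pad to 3 bytes: K' = 17 de 00.
K' ⊕ ipad = 21 e8 36; K' ⊕ opad = 4b 82 5c.
m1: inner = H(21 e8 36 47 68 62 46) = 05 91; tag = H(4b 82 5c 05 91) = 3887
m2: inner = H(21 e8 36 80 ea 98 27) = 68 00; tag = H(4b 82 5c 68 00) = a7ea
m3: inner = H(21 e8 36 63 3c f9 9c) = 2f 44; tag = H(4b 82 5c 2f 44) = ebb1
m4: inner = H(21 e8 36 39 ec 1e da) = 1d 3f; tag = H(4b 82 5c 1d 3f) = e69f ← matches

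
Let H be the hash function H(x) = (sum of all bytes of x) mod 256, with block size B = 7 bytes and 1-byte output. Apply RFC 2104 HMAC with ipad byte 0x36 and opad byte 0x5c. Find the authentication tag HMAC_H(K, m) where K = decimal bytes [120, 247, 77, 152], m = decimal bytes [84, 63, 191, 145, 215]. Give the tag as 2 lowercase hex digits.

4c

Key decimal bytes [120, 247, 77, 152] = 78 f7 4d 98 is 4 bytes ≤ B = 7; zero-pad to 7 bytes: K' = 78 f7 4d 98 00 00 00.
K' ⊕ ipad = 4e c1 7b ae 36 36 36.  K' ⊕ opad = 24 ab 11 c4 5c 5c 5c.
Inner input = (K'⊕ipad) ∥ m = 4e c1 7b ae 36 36 36 ∥ 54 3f bf 91 d7.
Inner hash: sum = 78+193+123+174+54+54+54+84+63+191+145+215 = 1428; mod 256 = 148 → 94.
Outer input = (K'⊕opad) ∥ inner = 24 ab 11 c4 5c 5c 5c ∥ 94.
Outer hash (tag): sum = 36+171+17+196+92+92+92+148 = 844; mod 256 = 76 → 4c.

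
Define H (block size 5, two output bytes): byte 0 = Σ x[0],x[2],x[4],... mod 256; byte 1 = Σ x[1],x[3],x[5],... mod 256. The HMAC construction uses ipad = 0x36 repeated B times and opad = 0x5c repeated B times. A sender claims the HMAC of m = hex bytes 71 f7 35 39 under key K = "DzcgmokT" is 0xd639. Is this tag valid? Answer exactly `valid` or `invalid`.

invalid

Key "DzcgmokT" = 44 7a 63 67 6d 6f 6b 54 is 8 bytes > B = 5, so hash it first: H(key) = 7f a4, then zero-pad to 5 bytes: K' = 7f a4 00 00 00.
K' ⊕ ipad = 49 92 36 36 36; K' ⊕ opad = 23 f8 5c 5c 5c.
Inner hash: even-index sum = 485 mod 256 = 229; odd-index sum = 366 mod 256 = 110 → e5 6e.
Outer hash (recomputed tag): even-index sum = 329 mod 256 = 73; odd-index sum = 569 mod 256 = 57 → 49 39.
Recomputed tag = 4939; claimed = d639 → mismatch.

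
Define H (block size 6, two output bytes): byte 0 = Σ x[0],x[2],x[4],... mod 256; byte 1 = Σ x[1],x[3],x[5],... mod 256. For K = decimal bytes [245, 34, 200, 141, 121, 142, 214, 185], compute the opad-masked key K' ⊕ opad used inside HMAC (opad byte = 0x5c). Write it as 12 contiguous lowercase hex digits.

Key decimal bytes [245, 34, 200, 141, 121, 142, 214, 185] = f5 22 c8 8d 79 8e d6 b9 is 8 bytes > B = 6, so hash it first: H(key) = 0c f6, then zero-pad to 6 bytes: K' = 0c f6 00 00 00 00.
XOR each byte with 0x5c: 0c⊕5c=50, f6⊕5c=aa, 00⊕5c=5c, 00⊕5c=5c, 00⊕5c=5c, 00⊕5c=5c.

50aa5c5c5c5c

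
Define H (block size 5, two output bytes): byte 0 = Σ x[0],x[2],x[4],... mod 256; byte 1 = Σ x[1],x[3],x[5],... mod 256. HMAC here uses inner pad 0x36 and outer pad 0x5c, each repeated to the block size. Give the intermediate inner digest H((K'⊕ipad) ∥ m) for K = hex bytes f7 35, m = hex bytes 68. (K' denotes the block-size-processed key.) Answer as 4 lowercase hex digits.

2da1

Key hex bytes f7 35 is 2 bytes ≤ B = 5; zero-pad to 5 bytes: K' = f7 35 00 00 00.
K' ⊕ ipad = c1 03 36 36 36.
Inner input = c1 03 36 36 36 ∥ 68.
Inner hash: even-index sum = 301 mod 256 = 45; odd-index sum = 161 mod 256 = 161 → 2d a1.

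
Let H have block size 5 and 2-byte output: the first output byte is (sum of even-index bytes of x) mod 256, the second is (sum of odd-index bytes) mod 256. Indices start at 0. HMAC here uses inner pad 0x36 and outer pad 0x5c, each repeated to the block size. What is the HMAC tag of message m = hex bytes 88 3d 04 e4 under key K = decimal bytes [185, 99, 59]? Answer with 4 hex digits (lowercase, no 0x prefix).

bf8e

Key decimal bytes [185, 99, 59] = b9 63 3b is 3 bytes ≤ B = 5; zero-pad to 5 bytes: K' = b9 63 3b 00 00.
K' ⊕ ipad = 8f 55 0d 36 36.  K' ⊕ opad = e5 3f 67 5c 5c.
Inner input = (K'⊕ipad) ∥ m = 8f 55 0d 36 36 ∥ 88 3d 04 e4.
Inner hash: even-index sum = 499 mod 256 = 243; odd-index sum = 279 mod 256 = 23 → f3 17.
Outer input = (K'⊕opad) ∥ inner = e5 3f 67 5c 5c ∥ f3 17.
Outer hash (tag): even-index sum = 447 mod 256 = 191; odd-index sum = 398 mod 256 = 142 → bf 8e.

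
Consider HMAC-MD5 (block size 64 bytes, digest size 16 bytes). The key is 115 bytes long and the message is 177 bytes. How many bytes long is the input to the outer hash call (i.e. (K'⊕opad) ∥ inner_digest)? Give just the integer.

80

Key is 115 > 64 bytes, so it is hashed to 16 bytes then zero-padded to 64: |K'| = 64.
Outer input = (K'⊕opad) ∥ H(inner) → 64 + 16 = 80 bytes.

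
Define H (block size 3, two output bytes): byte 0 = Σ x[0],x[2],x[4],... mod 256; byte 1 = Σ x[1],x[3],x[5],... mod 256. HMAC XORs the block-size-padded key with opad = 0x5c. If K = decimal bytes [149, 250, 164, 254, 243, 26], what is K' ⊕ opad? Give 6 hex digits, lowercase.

704e5c

Key decimal bytes [149, 250, 164, 254, 243, 26] = 95 fa a4 fe f3 1a is 6 bytes > B = 3, so hash it first: H(key) = 2c 12, then zero-pad to 3 bytes: K' = 2c 12 00.
XOR each byte with 0x5c: 2c⊕5c=70, 12⊕5c=4e, 00⊕5c=5c.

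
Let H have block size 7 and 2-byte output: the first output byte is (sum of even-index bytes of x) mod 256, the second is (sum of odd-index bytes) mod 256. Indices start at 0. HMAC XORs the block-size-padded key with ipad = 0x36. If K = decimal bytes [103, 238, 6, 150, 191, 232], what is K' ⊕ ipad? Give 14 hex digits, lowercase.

51d830a089de36

Key decimal bytes [103, 238, 6, 150, 191, 232] = 67 ee 06 96 bf e8 is 6 bytes ≤ B = 7; zero-pad to 7 bytes: K' = 67 ee 06 96 bf e8 00.
XOR each byte with 0x36: 67⊕36=51, ee⊕36=d8, 06⊕36=30, 96⊕36=a0, bf⊕36=89, e8⊕36=de, 00⊕36=36.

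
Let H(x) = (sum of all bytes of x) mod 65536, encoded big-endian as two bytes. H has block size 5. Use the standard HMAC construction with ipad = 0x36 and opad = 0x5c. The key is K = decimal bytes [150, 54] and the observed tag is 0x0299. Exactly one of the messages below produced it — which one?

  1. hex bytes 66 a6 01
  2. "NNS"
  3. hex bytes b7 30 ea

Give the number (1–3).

1

Key decimal bytes [150, 54] = 96 36 is 2 bytes ≤ B = 5; zero-pad to 5 bytes: K' = 96 36 00 00 00.
K' ⊕ ipad = a0 00 36 36 36; K' ⊕ opad = ca 6a 5c 5c 5c.
m1: inner = H(a0 00 36 36 36 66 a6 01) = 02 4f; tag = H(ca 6a 5c 5c 5c 02 4f) = 0299 ← matches
m2: inner = H(a0 00 36 36 36 4e 4e 53) = 02 31; tag = H(ca 6a 5c 5c 5c 02 31) = 027b
m3: inner = H(a0 00 36 36 36 b7 30 ea) = 03 13; tag = H(ca 6a 5c 5c 5c 03 13) = 025e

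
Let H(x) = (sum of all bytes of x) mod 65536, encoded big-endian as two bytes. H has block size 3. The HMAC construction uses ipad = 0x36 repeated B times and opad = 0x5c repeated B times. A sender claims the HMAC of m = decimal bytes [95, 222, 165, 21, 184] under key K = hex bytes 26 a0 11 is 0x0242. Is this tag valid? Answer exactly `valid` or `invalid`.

valid

Key hex bytes 26 a0 11 is exactly B = 3 bytes: K' = 26 a0 11.
K' ⊕ ipad = 10 96 27; K' ⊕ opad = 7a fc 4d.
Inner hash: sum = 16+150+39+95+222+165+21+184 = 892 → 03 7c.
Outer hash (recomputed tag): sum = 122+252+77+3+124 = 578 → 02 42.
Recomputed tag = 0242; claimed = 0242 → match.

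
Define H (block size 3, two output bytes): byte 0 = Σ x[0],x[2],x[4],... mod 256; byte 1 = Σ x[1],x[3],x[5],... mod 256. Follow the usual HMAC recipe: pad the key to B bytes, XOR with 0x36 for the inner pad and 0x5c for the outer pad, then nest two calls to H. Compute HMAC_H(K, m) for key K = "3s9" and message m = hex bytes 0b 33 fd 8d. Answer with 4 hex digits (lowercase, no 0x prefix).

2103

Key "3s9" = 33 73 39 is exactly B = 3 bytes: K' = 33 73 39.
K' ⊕ ipad = 05 45 0f.  K' ⊕ opad = 6f 2f 65.
Inner input = (K'⊕ipad) ∥ m = 05 45 0f ∥ 0b 33 fd 8d.
Inner hash: even-index sum = 212 mod 256 = 212; odd-index sum = 333 mod 256 = 77 → d4 4d.
Outer input = (K'⊕opad) ∥ inner = 6f 2f 65 ∥ d4 4d.
Outer hash (tag): even-index sum = 289 mod 256 = 33; odd-index sum = 259 mod 256 = 3 → 21 03.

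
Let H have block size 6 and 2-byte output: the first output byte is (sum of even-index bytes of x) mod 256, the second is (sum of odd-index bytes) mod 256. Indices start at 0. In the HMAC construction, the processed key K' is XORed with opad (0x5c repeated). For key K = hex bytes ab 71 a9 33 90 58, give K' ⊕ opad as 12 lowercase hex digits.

Key hex bytes ab 71 a9 33 90 58 is exactly B = 6 bytes: K' = ab 71 a9 33 90 58.
XOR each byte with 0x5c: ab⊕5c=f7, 71⊕5c=2d, a9⊕5c=f5, 33⊕5c=6f, 90⊕5c=cc, 58⊕5c=04.

f72df56fcc04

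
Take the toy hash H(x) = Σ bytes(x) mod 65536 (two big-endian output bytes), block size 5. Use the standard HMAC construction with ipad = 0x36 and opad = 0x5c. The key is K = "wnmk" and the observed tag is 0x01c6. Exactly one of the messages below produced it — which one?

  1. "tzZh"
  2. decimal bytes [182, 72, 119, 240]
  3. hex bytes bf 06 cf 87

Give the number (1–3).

3

Key "wnmk" = 77 6e 6d 6b is 4 bytes ≤ B = 5; zero-pad to 5 bytes: K' = 77 6e 6d 6b 00.
K' ⊕ ipad = 41 58 5b 5d 36; K' ⊕ opad = 2b 32 31 37 5c.
m1: inner = H(41 58 5b 5d 36 74 7a 5a 68) = 03 37; tag = H(2b 32 31 37 5c 03 37) = 015b
m2: inner = H(41 58 5b 5d 36 b6 48 77 f0) = 03 ec; tag = H(2b 32 31 37 5c 03 ec) = 0210
m3: inner = H(41 58 5b 5d 36 bf 06 cf 87) = 03 a2; tag = H(2b 32 31 37 5c 03 a2) = 01c6 ← matches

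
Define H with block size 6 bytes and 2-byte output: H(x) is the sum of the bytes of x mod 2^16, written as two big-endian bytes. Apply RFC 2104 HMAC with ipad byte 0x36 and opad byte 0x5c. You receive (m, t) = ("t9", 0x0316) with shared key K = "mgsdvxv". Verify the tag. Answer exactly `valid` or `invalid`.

valid

Key "mgsdvxv" = 6d 67 73 64 76 78 76 is 7 bytes > B = 6, so hash it first: H(key) = 03 0f, then zero-pad to 6 bytes: K' = 03 0f 00 00 00 00.
K' ⊕ ipad = 35 39 36 36 36 36; K' ⊕ opad = 5f 53 5c 5c 5c 5c.
Inner hash: sum = 53+57+54+54+54+54+116+57 = 499 → 01 f3.
Outer hash (recomputed tag): sum = 95+83+92+92+92+92+1+243 = 790 → 03 16.
Recomputed tag = 0316; claimed = 0316 → match.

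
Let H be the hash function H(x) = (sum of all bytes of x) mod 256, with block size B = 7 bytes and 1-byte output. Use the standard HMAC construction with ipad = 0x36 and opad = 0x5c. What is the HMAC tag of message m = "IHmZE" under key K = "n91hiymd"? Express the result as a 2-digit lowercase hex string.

7d

Key "n91hiymd" = 6e 39 31 68 69 79 6d 64 is 8 bytes > B = 7, so hash it first: H(key) = f3, then zero-pad to 7 bytes: K' = f3 00 00 00 00 00 00.
K' ⊕ ipad = c5 36 36 36 36 36 36.  K' ⊕ opad = af 5c 5c 5c 5c 5c 5c.
Inner input = (K'⊕ipad) ∥ m = c5 36 36 36 36 36 36 ∥ 49 48 6d 5a 45.
Inner hash: sum = 197+54+54+54+54+54+54+73+72+109+90+69 = 934; mod 256 = 166 → a6.
Outer input = (K'⊕opad) ∥ inner = af 5c 5c 5c 5c 5c 5c ∥ a6.
Outer hash (tag): sum = 175+92+92+92+92+92+92+166 = 893; mod 256 = 125 → 7d.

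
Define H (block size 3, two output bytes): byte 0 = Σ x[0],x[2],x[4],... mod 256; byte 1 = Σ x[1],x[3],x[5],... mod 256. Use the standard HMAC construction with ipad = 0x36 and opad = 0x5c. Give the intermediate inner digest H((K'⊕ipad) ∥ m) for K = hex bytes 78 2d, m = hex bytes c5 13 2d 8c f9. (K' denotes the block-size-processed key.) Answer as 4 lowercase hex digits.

Key hex bytes 78 2d is 2 bytes ≤ B = 3; zero-pad to 3 bytes: K' = 78 2d 00.
K' ⊕ ipad = 4e 1b 36.
Inner input = 4e 1b 36 ∥ c5 13 2d 8c f9.
Inner hash: even-index sum = 291 mod 256 = 35; odd-index sum = 518 mod 256 = 6 → 23 06.

2306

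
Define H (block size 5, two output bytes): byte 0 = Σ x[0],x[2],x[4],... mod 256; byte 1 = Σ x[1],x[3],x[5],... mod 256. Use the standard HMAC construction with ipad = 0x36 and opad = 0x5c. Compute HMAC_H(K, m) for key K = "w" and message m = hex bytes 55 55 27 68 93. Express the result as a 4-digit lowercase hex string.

Key "w" = 77 is 1 byte ≤ B = 5; zero-pad to 5 bytes: K' = 77 00 00 00 00.
K' ⊕ ipad = 41 36 36 36 36.  K' ⊕ opad = 2b 5c 5c 5c 5c.
Inner input = (K'⊕ipad) ∥ m = 41 36 36 36 36 ∥ 55 55 27 68 93.
Inner hash: even-index sum = 362 mod 256 = 106; odd-index sum = 379 mod 256 = 123 → 6a 7b.
Outer input = (K'⊕opad) ∥ inner = 2b 5c 5c 5c 5c ∥ 6a 7b.
Outer hash (tag): even-index sum = 350 mod 256 = 94; odd-index sum = 290 mod 256 = 34 → 5e 22.

5e22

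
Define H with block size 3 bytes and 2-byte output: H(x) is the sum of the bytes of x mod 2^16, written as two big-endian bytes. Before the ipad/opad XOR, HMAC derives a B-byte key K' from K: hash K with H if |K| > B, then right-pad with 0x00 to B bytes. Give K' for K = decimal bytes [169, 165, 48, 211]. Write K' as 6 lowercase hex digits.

025100

|K| = 4 > B = 3, so first hash the key.
H(K): sum = 169+165+48+211 = 593 → 02 51.
Zero-pad H(K) = 02 51 to 3 bytes: K' = 02 51 00.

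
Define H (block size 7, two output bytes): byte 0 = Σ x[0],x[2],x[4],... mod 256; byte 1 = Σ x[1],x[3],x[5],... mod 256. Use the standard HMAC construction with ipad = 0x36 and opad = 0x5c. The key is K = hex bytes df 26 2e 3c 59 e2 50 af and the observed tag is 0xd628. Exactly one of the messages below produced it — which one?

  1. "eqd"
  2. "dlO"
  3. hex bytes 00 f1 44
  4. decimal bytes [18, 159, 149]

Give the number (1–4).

Key hex bytes df 26 2e 3c 59 e2 50 af is 8 bytes > B = 7, so hash it first: H(key) = b6 f3, then zero-pad to 7 bytes: K' = b6 f3 00 00 00 00 00.
K' ⊕ ipad = 80 c5 36 36 36 36 36; K' ⊕ opad = ea af 5c 5c 5c 5c 5c.
m1: inner = H(80 c5 36 36 36 36 36 65 71 64) = 93 fa; tag = H(ea af 5c 5c 5c 5c 5c 93 fa) = f8fa
m2: inner = H(80 c5 36 36 36 36 36 64 6c 4f) = 8e e4; tag = H(ea af 5c 5c 5c 5c 5c 8e e4) = e2f5
m3: inner = H(80 c5 36 36 36 36 36 00 f1 44) = 13 75; tag = H(ea af 5c 5c 5c 5c 5c 13 75) = 737a
m4: inner = H(80 c5 36 36 36 36 36 12 9f 95) = c1 d8; tag = H(ea af 5c 5c 5c 5c 5c c1 d8) = d628 ← matches

4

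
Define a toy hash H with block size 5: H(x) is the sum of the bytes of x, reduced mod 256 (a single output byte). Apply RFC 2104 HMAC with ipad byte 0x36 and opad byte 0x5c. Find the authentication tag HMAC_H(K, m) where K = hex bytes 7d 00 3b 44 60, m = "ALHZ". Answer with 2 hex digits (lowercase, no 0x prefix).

bd

Key hex bytes 7d 00 3b 44 60 is exactly B = 5 bytes: K' = 7d 00 3b 44 60.
K' ⊕ ipad = 4b 36 0d 72 56.  K' ⊕ opad = 21 5c 67 18 3c.
Inner input = (K'⊕ipad) ∥ m = 4b 36 0d 72 56 ∥ 41 4c 48 5a.
Inner hash: sum = 75+54+13+114+86+65+76+72+90 = 645; mod 256 = 133 → 85.
Outer input = (K'⊕opad) ∥ inner = 21 5c 67 18 3c ∥ 85.
Outer hash (tag): sum = 33+92+103+24+60+133 = 445; mod 256 = 189 → bd.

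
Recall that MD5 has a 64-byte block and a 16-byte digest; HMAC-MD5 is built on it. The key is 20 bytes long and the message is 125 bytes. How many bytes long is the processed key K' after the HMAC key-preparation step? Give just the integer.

Key is 20 ≤ 64 bytes, zero-padded: |K'| = 64.

64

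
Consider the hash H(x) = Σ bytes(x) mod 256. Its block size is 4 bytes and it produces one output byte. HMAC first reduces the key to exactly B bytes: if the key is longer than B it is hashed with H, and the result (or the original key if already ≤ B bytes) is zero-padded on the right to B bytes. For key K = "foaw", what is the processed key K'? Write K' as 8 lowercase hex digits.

Key "foaw" = 66 6f 61 77 is exactly B = 4 bytes: K' = 66 6f 61 77.

666f6177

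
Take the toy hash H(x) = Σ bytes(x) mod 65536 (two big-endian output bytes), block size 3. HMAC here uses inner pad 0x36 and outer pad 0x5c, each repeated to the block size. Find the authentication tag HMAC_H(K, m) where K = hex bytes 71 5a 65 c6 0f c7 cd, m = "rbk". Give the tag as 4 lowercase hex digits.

01db

Key hex bytes 71 5a 65 c6 0f c7 cd is 7 bytes > B = 3, so hash it first: H(key) = 03 99, then zero-pad to 3 bytes: K' = 03 99 00.
K' ⊕ ipad = 35 af 36.  K' ⊕ opad = 5f c5 5c.
Inner input = (K'⊕ipad) ∥ m = 35 af 36 ∥ 72 62 6b.
Inner hash: sum = 53+175+54+114+98+107 = 601 → 02 59.
Outer input = (K'⊕opad) ∥ inner = 5f c5 5c ∥ 02 59.
Outer hash (tag): sum = 95+197+92+2+89 = 475 → 01 db.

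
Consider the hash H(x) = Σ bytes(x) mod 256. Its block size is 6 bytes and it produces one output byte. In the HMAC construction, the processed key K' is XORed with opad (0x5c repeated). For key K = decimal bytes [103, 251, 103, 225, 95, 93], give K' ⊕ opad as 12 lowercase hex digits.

3ba73bbd0301

Key decimal bytes [103, 251, 103, 225, 95, 93] = 67 fb 67 e1 5f 5d is exactly B = 6 bytes: K' = 67 fb 67 e1 5f 5d.
XOR each byte with 0x5c: 67⊕5c=3b, fb⊕5c=a7, 67⊕5c=3b, e1⊕5c=bd, 5f⊕5c=03, 5d⊕5c=01.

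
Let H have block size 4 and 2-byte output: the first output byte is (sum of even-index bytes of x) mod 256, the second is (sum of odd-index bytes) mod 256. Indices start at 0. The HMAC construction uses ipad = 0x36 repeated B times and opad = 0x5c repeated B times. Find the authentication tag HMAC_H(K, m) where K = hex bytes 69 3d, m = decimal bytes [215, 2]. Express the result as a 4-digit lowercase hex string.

Key hex bytes 69 3d is 2 bytes ≤ B = 4; zero-pad to 4 bytes: K' = 69 3d 00 00.
K' ⊕ ipad = 5f 0b 36 36.  K' ⊕ opad = 35 61 5c 5c.
Inner input = (K'⊕ipad) ∥ m = 5f 0b 36 36 ∥ d7 02.
Inner hash: even-index sum = 364 mod 256 = 108; odd-index sum = 67 mod 256 = 67 → 6c 43.
Outer input = (K'⊕opad) ∥ inner = 35 61 5c 5c ∥ 6c 43.
Outer hash (tag): even-index sum = 253 mod 256 = 253; odd-index sum = 256 mod 256 = 0 → fd 00.

fd00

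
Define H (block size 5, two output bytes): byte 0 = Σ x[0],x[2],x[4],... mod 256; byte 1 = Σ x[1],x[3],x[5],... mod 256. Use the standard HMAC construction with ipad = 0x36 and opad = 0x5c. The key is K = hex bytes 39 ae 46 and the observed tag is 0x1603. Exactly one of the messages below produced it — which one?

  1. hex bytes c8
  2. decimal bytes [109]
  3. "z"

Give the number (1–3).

Key hex bytes 39 ae 46 is 3 bytes ≤ B = 5; zero-pad to 5 bytes: K' = 39 ae 46 00 00.
K' ⊕ ipad = 0f 98 70 36 36; K' ⊕ opad = 65 f2 1a 5c 5c.
m1: inner = H(0f 98 70 36 36 c8) = b5 96; tag = H(65 f2 1a 5c 5c b5 96) = 7103
m2: inner = H(0f 98 70 36 36 6d) = b5 3b; tag = H(65 f2 1a 5c 5c b5 3b) = 1603 ← matches
m3: inner = H(0f 98 70 36 36 7a) = b5 48; tag = H(65 f2 1a 5c 5c b5 48) = 2303

2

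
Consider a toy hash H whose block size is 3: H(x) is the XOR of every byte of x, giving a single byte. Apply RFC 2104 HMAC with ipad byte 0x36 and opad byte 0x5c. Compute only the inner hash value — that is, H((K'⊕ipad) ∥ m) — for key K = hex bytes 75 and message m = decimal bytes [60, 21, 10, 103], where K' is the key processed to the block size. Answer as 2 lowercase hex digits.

Key hex bytes 75 is 1 byte ≤ B = 3; zero-pad to 3 bytes: K' = 75 00 00.
K' ⊕ ipad = 43 36 36.
Inner input = 43 36 36 ∥ 3c 15 0a 67.
Inner hash: XOR 43⊕36⊕36⊕3c⊕15⊕0a⊕67 = 07.

07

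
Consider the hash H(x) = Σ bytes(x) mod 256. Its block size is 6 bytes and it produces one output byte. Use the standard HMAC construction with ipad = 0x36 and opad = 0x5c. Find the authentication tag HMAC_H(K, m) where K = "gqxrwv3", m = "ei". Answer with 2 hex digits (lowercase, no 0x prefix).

Key "gqxrwv3" = 67 71 78 72 77 76 33 is 7 bytes > B = 6, so hash it first: H(key) = e2, then zero-pad to 6 bytes: K' = e2 00 00 00 00 00.
K' ⊕ ipad = d4 36 36 36 36 36.  K' ⊕ opad = be 5c 5c 5c 5c 5c.
Inner input = (K'⊕ipad) ∥ m = d4 36 36 36 36 36 ∥ 65 69.
Inner hash: sum = 212+54+54+54+54+54+101+105 = 688; mod 256 = 176 → b0.
Outer input = (K'⊕opad) ∥ inner = be 5c 5c 5c 5c 5c ∥ b0.
Outer hash (tag): sum = 190+92+92+92+92+92+176 = 826; mod 256 = 58 → 3a.

3a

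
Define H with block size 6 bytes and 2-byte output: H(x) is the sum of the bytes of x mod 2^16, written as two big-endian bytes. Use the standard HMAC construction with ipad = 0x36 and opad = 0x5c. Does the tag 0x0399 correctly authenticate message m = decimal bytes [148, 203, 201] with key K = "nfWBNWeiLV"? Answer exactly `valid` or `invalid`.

valid

Key "nfWBNWeiLV" = 6e 66 57 42 4e 57 65 69 4c 56 is 10 bytes > B = 6, so hash it first: H(key) = 03 82, then zero-pad to 6 bytes: K' = 03 82 00 00 00 00.
K' ⊕ ipad = 35 b4 36 36 36 36; K' ⊕ opad = 5f de 5c 5c 5c 5c.
Inner hash: sum = 53+180+54+54+54+54+148+203+201 = 1001 → 03 e9.
Outer hash (recomputed tag): sum = 95+222+92+92+92+92+3+233 = 921 → 03 99.
Recomputed tag = 0399; claimed = 0399 → match.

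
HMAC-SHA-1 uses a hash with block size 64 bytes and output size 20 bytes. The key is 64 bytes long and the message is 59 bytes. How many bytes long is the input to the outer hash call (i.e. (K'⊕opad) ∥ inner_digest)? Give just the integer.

Key is 64 ≤ 64 bytes, zero-padded: |K'| = 64.
Outer input = (K'⊕opad) ∥ H(inner) → 64 + 20 = 84 bytes.

84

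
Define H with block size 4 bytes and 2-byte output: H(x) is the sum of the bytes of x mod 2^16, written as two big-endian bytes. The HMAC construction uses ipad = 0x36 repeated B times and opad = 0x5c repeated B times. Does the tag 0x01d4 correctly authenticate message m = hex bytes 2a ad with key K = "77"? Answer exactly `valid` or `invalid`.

valid

Key "77" = 37 37 is 2 bytes ≤ B = 4; zero-pad to 4 bytes: K' = 37 37 00 00.
K' ⊕ ipad = 01 01 36 36; K' ⊕ opad = 6b 6b 5c 5c.
Inner hash: sum = 1+1+54+54+42+173 = 325 → 01 45.
Outer hash (recomputed tag): sum = 107+107+92+92+1+69 = 468 → 01 d4.
Recomputed tag = 01d4; claimed = 01d4 → match.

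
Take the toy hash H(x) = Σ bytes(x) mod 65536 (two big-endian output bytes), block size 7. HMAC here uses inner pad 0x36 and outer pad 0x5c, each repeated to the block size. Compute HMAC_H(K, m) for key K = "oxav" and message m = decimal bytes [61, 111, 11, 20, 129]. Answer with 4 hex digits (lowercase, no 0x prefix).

0201

Key "oxav" = 6f 78 61 76 is 4 bytes ≤ B = 7; zero-pad to 7 bytes: K' = 6f 78 61 76 00 00 00.
K' ⊕ ipad = 59 4e 57 40 36 36 36.  K' ⊕ opad = 33 24 3d 2a 5c 5c 5c.
Inner input = (K'⊕ipad) ∥ m = 59 4e 57 40 36 36 36 ∥ 3d 6f 0b 14 81.
Inner hash: sum = 89+78+87+64+54+54+54+61+111+11+20+129 = 812 → 03 2c.
Outer input = (K'⊕opad) ∥ inner = 33 24 3d 2a 5c 5c 5c ∥ 03 2c.
Outer hash (tag): sum = 51+36+61+42+92+92+92+3+44 = 513 → 02 01.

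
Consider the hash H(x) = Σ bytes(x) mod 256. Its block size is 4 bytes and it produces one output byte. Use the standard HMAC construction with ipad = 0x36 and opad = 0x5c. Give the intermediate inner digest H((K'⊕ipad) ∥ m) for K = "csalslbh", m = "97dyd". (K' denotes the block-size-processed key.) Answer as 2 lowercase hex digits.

cd

Key "csalslbh" = 63 73 61 6c 73 6c 62 68 is 8 bytes > B = 4, so hash it first: H(key) = 4c, then zero-pad to 4 bytes: K' = 4c 00 00 00.
K' ⊕ ipad = 7a 36 36 36.
Inner input = 7a 36 36 36 ∥ 39 37 64 79 64.
Inner hash: sum = 122+54+54+54+57+55+100+121+100 = 717; mod 256 = 205 → cd.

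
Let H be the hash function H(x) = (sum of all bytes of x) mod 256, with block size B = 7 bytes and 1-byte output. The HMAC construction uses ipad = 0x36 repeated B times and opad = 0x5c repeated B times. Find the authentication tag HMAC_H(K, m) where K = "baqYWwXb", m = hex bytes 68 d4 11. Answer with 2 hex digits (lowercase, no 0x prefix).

25

Key "baqYWwXb" = 62 61 71 59 57 77 58 62 is 8 bytes > B = 7, so hash it first: H(key) = 15, then zero-pad to 7 bytes: K' = 15 00 00 00 00 00 00.
K' ⊕ ipad = 23 36 36 36 36 36 36.  K' ⊕ opad = 49 5c 5c 5c 5c 5c 5c.
Inner input = (K'⊕ipad) ∥ m = 23 36 36 36 36 36 36 ∥ 68 d4 11.
Inner hash: sum = 35+54+54+54+54+54+54+104+212+17 = 692; mod 256 = 180 → b4.
Outer input = (K'⊕opad) ∥ inner = 49 5c 5c 5c 5c 5c 5c ∥ b4.
Outer hash (tag): sum = 73+92+92+92+92+92+92+180 = 805; mod 256 = 37 → 25.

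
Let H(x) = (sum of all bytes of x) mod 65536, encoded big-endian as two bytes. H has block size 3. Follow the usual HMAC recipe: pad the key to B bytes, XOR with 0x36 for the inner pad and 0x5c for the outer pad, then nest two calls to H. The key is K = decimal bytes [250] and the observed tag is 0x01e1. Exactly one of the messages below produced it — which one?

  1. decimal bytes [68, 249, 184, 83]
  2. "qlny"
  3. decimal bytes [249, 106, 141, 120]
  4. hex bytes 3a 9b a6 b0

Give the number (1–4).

1

Key decimal bytes [250] = fa is 1 byte ≤ B = 3; zero-pad to 3 bytes: K' = fa 00 00.
K' ⊕ ipad = cc 36 36; K' ⊕ opad = a6 5c 5c.
m1: inner = H(cc 36 36 44 f9 b8 53) = 03 80; tag = H(a6 5c 5c 03 80) = 01e1 ← matches
m2: inner = H(cc 36 36 71 6c 6e 79) = 02 fc; tag = H(a6 5c 5c 02 fc) = 025c
m3: inner = H(cc 36 36 f9 6a 8d 78) = 03 a0; tag = H(a6 5c 5c 03 a0) = 0201
m4: inner = H(cc 36 36 3a 9b a6 b0) = 03 63; tag = H(a6 5c 5c 03 63) = 01c4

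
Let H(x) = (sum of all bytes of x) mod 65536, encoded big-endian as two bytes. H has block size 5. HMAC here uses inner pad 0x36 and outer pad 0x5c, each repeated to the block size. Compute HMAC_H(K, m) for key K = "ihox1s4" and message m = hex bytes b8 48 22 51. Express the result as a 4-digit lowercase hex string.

Key "ihox1s4" = 69 68 6f 78 31 73 34 is 7 bytes > B = 5, so hash it first: H(key) = 02 90, then zero-pad to 5 bytes: K' = 02 90 00 00 00.
K' ⊕ ipad = 34 a6 36 36 36.  K' ⊕ opad = 5e cc 5c 5c 5c.
Inner input = (K'⊕ipad) ∥ m = 34 a6 36 36 36 ∥ b8 48 22 51.
Inner hash: sum = 52+166+54+54+54+184+72+34+81 = 751 → 02 ef.
Outer input = (K'⊕opad) ∥ inner = 5e cc 5c 5c 5c ∥ 02 ef.
Outer hash (tag): sum = 94+204+92+92+92+2+239 = 815 → 03 2f.

032f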